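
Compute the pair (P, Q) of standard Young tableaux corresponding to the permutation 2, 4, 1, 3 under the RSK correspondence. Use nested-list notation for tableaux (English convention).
P = [[1, 3], [2, 4]], Q = [[1, 2], [3, 4]]

Insert each entry of the permutation into P by Schensted row insertion, recording in Q the position of each new cell.

Insert 2: appended to row 1. P = [[2]].
Insert 4: appended to row 1. P = [[2, 4]].
Insert 1: 1 bumps 2 from row 1; 2 starts row 2. P = [[1, 4], [2]].
Insert 3: 3 bumps 4 from row 1; 4 appends to row 2. P = [[1, 3], [2, 4]].

So P = [[1, 3], [2, 4]], Q = [[1, 2], [3, 4]].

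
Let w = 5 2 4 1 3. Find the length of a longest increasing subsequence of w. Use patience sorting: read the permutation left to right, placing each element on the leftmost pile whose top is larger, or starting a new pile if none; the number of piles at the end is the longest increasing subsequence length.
2

5: new pile. tops = [5]
2: onto pile 1 (replacing 5). tops = [2]
4: new pile. tops = [2, 4]
1: onto pile 1 (replacing 2). tops = [1, 4]
3: onto pile 2 (replacing 4). tops = [1, 3]

2 piles, so the longest increasing subsequence has length 2.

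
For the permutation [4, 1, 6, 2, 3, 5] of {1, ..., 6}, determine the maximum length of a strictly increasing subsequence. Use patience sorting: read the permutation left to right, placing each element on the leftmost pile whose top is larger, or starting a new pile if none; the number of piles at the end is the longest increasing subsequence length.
4

4: new pile. tops = [4]
1: onto pile 1 (replacing 4). tops = [1]
6: new pile. tops = [1, 6]
2: onto pile 2 (replacing 6). tops = [1, 2]
3: new pile. tops = [1, 2, 3]
5: new pile. tops = [1, 2, 3, 5]

4 piles, so the longest increasing subsequence has length 4.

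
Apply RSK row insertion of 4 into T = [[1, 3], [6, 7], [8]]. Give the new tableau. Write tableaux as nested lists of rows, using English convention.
4 is larger than every entry of row 1, so it is appended to row 1. The new tableau is [[1, 3, 4], [6, 7], [8]].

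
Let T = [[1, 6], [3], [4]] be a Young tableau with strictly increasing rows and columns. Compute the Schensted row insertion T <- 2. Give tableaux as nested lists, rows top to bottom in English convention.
[[1, 2], [3, 6], [4]]

In row 1, 2 replaces 6 (the leftmost entry greater than 2); 6 is bumped to row 2. 6 is appended to row 2. The new tableau is [[1, 2], [3, 6], [4]].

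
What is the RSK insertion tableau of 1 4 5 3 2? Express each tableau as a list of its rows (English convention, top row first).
Insert 1: appended to row 1. P = [[1]].
Insert 4: appended to row 1. P = [[1, 4]].
Insert 5: appended to row 1. P = [[1, 4, 5]].
Insert 3: 3 bumps 4 from row 1; 4 starts row 2. P = [[1, 3, 5], [4]].
Insert 2: 2 bumps 3 from row 1; 3 bumps 4 from row 2; 4 starts row 3. P = [[1, 2, 5], [3], [4]].

So P = [[1, 2, 5], [3], [4]].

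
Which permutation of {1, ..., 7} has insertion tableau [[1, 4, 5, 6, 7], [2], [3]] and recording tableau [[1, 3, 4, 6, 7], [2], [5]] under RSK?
Reverse RSK: for i = n, n-1, ..., 1, locate i in Q, remove the corresponding corner cell from P, and reverse-bump its entry up through P; the value ejected from row 1 is w(i).

So w = 3 2 4 5 1 6 7.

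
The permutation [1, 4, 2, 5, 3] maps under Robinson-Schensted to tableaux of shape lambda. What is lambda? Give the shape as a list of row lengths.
[3, 2]

Row-insert each entry into an empty tableau.

After inserting 1: P = [[1]].
After inserting 4: P = [[1, 4]].
After inserting 2: P = [[1, 2], [4]].
After inserting 5: P = [[1, 2, 5], [4]].
After inserting 3: P = [[1, 2, 3], [4, 5]].

The final insertion tableau P = [[1, 2, 3], [4, 5]] has shape [3, 2].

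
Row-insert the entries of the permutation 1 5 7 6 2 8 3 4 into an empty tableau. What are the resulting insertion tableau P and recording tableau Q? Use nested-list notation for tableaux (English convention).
Insert each entry of the permutation into P by Schensted row insertion, recording in Q the position of each new cell.

Insert 1: appended to row 1. P = [[1]].
Insert 5: appended to row 1. P = [[1, 5]].
Insert 7: appended to row 1. P = [[1, 5, 7]].
Insert 6: 6 bumps 7 from row 1; 7 starts row 2. P = [[1, 5, 6], [7]].
Insert 2: 2 bumps 5 from row 1; 5 bumps 7 from row 2; 7 starts row 3. P = [[1, 2, 6], [5], [7]].
Insert 8: appended to row 1. P = [[1, 2, 6, 8], [5], [7]].
Insert 3: 3 bumps 6 from row 1; 6 appends to row 2. P = [[1, 2, 3, 8], [5, 6], [7]].
Insert 4: 4 bumps 8 from row 1; 8 appends to row 2. P = [[1, 2, 3, 4], [5, 6, 8], [7]].

So P = [[1, 2, 3, 4], [5, 6, 8], [7]], Q = [[1, 2, 3, 6], [4, 7, 8], [5]].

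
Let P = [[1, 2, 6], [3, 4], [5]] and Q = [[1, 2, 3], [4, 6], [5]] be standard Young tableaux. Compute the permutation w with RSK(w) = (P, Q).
Reverse RSK: for i = n, n-1, ..., 1, locate i in Q, remove the corresponding corner cell from P, and reverse-bump its entry up through P; the value ejected from row 1 is w(i).

So w = 3 5 6 4 1 2.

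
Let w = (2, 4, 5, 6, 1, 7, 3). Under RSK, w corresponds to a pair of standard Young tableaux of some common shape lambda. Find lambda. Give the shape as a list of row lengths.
[5, 2]

Row-insert each entry into an empty tableau.

After inserting 2: P = [[2]].
After inserting 4: P = [[2, 4]].
After inserting 5: P = [[2, 4, 5]].
After inserting 6: P = [[2, 4, 5, 6]].
After inserting 1: P = [[1, 4, 5, 6], [2]].
After inserting 7: P = [[1, 4, 5, 6, 7], [2]].
After inserting 3: P = [[1, 3, 5, 6, 7], [2, 4]].

The final insertion tableau P = [[1, 3, 5, 6, 7], [2, 4]] has shape [5, 2].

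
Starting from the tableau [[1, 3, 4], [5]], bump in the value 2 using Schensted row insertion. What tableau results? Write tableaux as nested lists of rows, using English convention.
[[1, 2, 4], [3], [5]]

In row 1, 2 replaces 3 (the leftmost entry greater than 2); 3 is bumped to row 2. In row 2, 3 replaces 5 (the leftmost entry greater than 3); 5 is bumped to row 3. 5 starts a new row 3. The new tableau is [[1, 2, 4], [3], [5]].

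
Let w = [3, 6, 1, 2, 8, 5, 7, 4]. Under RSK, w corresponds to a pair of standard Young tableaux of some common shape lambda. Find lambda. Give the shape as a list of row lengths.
[4, 3, 1]

Row-insert each entry into an empty tableau.

After inserting 3: P = [[3]].
After inserting 6: P = [[3, 6]].
After inserting 1: P = [[1, 6], [3]].
After inserting 2: P = [[1, 2], [3, 6]].
After inserting 8: P = [[1, 2, 8], [3, 6]].
After inserting 5: P = [[1, 2, 5], [3, 6, 8]].
After inserting 7: P = [[1, 2, 5, 7], [3, 6, 8]].
After inserting 4: P = [[1, 2, 4, 7], [3, 5, 8], [6]].

The final insertion tableau P = [[1, 2, 4, 7], [3, 5, 8], [6]] has shape [4, 3, 1].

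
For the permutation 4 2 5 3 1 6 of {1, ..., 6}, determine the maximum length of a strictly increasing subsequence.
3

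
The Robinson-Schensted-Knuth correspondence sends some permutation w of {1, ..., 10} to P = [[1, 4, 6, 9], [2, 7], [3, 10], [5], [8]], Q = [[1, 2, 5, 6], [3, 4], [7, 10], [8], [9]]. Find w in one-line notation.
Reverse the RSK construction: for i from n down to 1, find the cell of Q containing i, remove the entry at that cell from P, and reverse-bump it up through P; the value ejected from row 1 is w(i).

Step i=10: Q has 10 at row 3, column 2; remove 10 from row 3 of P and reverse-bump: 10 enters row 2 and ejects 7; 7 enters row 1 and ejects 6. So w(10) = 6. P is now [[1, 4, 7, 9], [2, 10], [3], [5], [8]].
Step i=9: Q has 9 at row 5, column 1; remove 8 from row 5 of P and reverse-bump: 8 enters row 4 and ejects 5; 5 enters row 3 and ejects 3; 3 enters row 2 and ejects 2; 2 enters row 1 and ejects 1. So w(9) = 1. P is now [[2, 4, 7, 9], [3, 10], [5], [8]].
Step i=8: Q has 8 at row 4, column 1; remove 8 from row 4 of P and reverse-bump: 8 enters row 3 and ejects 5; 5 enters row 2 and ejects 3; 3 enters row 1 and ejects 2. So w(8) = 2. P is now [[3, 4, 7, 9], [5, 10], [8]].
Step i=7: Q has 7 at row 3, column 1; remove 8 from row 3 of P and reverse-bump: 8 enters row 2 and ejects 5; 5 enters row 1 and ejects 4. So w(7) = 4. P is now [[3, 5, 7, 9], [8, 10]].
Step i=6: Q has 6 at row 1, column 4; remove that cell from P, ejecting 9. So w(6) = 9. P is now [[3, 5, 7], [8, 10]].
Step i=5: Q has 5 at row 1, column 3; remove that cell from P, ejecting 7. So w(5) = 7. P is now [[3, 5], [8, 10]].
Step i=4: Q has 4 at row 2, column 2; remove 10 from row 2 of P and reverse-bump: 10 enters row 1 and ejects 5. So w(4) = 5. P is now [[3, 10], [8]].
Step i=3: Q has 3 at row 2, column 1; remove 8 from row 2 of P and reverse-bump: 8 enters row 1 and ejects 3. So w(3) = 3. P is now [[8, 10]].
Step i=2: Q has 2 at row 1, column 2; remove that cell from P, ejecting 10. So w(2) = 10. P is now [[8]].
Step i=1: Q has 1 at row 1, column 1; remove that cell from P, ejecting 8. So w(1) = 8. P is now [].

So w = 8 10 3 5 7 9 4 2 1 6.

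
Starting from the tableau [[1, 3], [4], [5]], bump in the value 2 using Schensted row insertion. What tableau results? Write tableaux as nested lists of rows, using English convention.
[[1, 2], [3], [4], [5]]

In row 1, 2 replaces 3 (the leftmost entry greater than 2); 3 is bumped to row 2. In row 2, 3 replaces 4 (the leftmost entry greater than 3); 4 is bumped to row 3. In row 3, 4 replaces 5 (the leftmost entry greater than 4); 5 is bumped to row 4. 5 starts a new row 4. The new tableau is [[1, 2], [3], [4], [5]].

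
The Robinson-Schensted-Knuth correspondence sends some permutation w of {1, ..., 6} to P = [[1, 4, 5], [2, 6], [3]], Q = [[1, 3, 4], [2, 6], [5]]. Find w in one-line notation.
3 2 4 6 1 5

Reverse the RSK construction: for i from n down to 1, find the cell of Q containing i, remove the entry at that cell from P, and reverse-bump it up through P; the value ejected from row 1 is w(i).

Step i=6: Q has 6 at row 2, column 2; remove 6 from row 2 of P and reverse-bump: 6 enters row 1 and ejects 5. So w(6) = 5. P is now [[1, 4, 6], [2], [3]].
Step i=5: Q has 5 at row 3, column 1; remove 3 from row 3 of P and reverse-bump: 3 enters row 2 and ejects 2; 2 enters row 1 and ejects 1. So w(5) = 1. P is now [[2, 4, 6], [3]].
Step i=4: Q has 4 at row 1, column 3; remove that cell from P, ejecting 6. So w(4) = 6. P is now [[2, 4], [3]].
Step i=3: Q has 3 at row 1, column 2; remove that cell from P, ejecting 4. So w(3) = 4. P is now [[2], [3]].
Step i=2: Q has 2 at row 2, column 1; remove 3 from row 2 of P and reverse-bump: 3 enters row 1 and ejects 2. So w(2) = 2. P is now [[3]].
Step i=1: Q has 1 at row 1, column 1; remove that cell from P, ejecting 3. So w(1) = 3. P is now [].

So w = 3 2 4 6 1 5.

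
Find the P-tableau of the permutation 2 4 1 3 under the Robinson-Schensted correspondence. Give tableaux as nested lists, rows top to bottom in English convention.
P = [[1, 3], [2, 4]]

Insert 2: appended to row 1. P = [[2]].
Insert 4: appended to row 1. P = [[2, 4]].
Insert 1: 1 bumps 2 from row 1; 2 starts row 2. P = [[1, 4], [2]].
Insert 3: 3 bumps 4 from row 1; 4 appends to row 2. P = [[1, 3], [2, 4]].

So P = [[1, 3], [2, 4]].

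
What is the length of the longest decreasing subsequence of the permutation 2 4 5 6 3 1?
3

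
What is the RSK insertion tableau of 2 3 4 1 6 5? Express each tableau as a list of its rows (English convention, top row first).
P = [[1, 3, 4, 5], [2, 6]]

Insert 2: appended to row 1. P = [[2]].
Insert 3: appended to row 1. P = [[2, 3]].
Insert 4: appended to row 1. P = [[2, 3, 4]].
Insert 1: 1 bumps 2 from row 1; 2 starts row 2. P = [[1, 3, 4], [2]].
Insert 6: appended to row 1. P = [[1, 3, 4, 6], [2]].
Insert 5: 5 bumps 6 from row 1; 6 appends to row 2. P = [[1, 3, 4, 5], [2, 6]].

So P = [[1, 3, 4, 5], [2, 6]].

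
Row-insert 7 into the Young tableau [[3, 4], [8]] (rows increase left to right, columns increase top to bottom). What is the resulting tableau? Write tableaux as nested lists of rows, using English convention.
[[3, 4, 7], [8]]

7 is larger than every entry of row 1, so it is appended to row 1. The new tableau is [[3, 4, 7], [8]].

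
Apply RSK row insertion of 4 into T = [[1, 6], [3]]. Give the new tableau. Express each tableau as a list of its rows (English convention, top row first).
[[1, 4], [3, 6]]

In row 1, 4 replaces 6 (the leftmost entry greater than 4); 6 is bumped to row 2. 6 is appended to row 2. The new tableau is [[1, 4], [3, 6]].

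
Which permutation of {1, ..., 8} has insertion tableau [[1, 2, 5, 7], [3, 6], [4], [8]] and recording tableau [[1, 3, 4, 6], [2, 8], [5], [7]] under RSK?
8 1 4 6 3 7 2 5

Reverse the RSK construction: for i from n down to 1, find the cell of Q containing i, remove the entry at that cell from P, and reverse-bump it up through P; the value ejected from row 1 is w(i).

Step i=8: Q has 8 at row 2, column 2; remove 6 from row 2 of P and reverse-bump: 6 enters row 1 and ejects 5. So w(8) = 5. P is now [[1, 2, 6, 7], [3], [4], [8]].
Step i=7: Q has 7 at row 4, column 1; remove 8 from row 4 of P and reverse-bump: 8 enters row 3 and ejects 4; 4 enters row 2 and ejects 3; 3 enters row 1 and ejects 2. So w(7) = 2. P is now [[1, 3, 6, 7], [4], [8]].
Step i=6: Q has 6 at row 1, column 4; remove that cell from P, ejecting 7. So w(6) = 7. P is now [[1, 3, 6], [4], [8]].
Step i=5: Q has 5 at row 3, column 1; remove 8 from row 3 of P and reverse-bump: 8 enters row 2 and ejects 4; 4 enters row 1 and ejects 3. So w(5) = 3. P is now [[1, 4, 6], [8]].
Step i=4: Q has 4 at row 1, column 3; remove that cell from P, ejecting 6. So w(4) = 6. P is now [[1, 4], [8]].
Step i=3: Q has 3 at row 1, column 2; remove that cell from P, ejecting 4. So w(3) = 4. P is now [[1], [8]].
Step i=2: Q has 2 at row 2, column 1; remove 8 from row 2 of P and reverse-bump: 8 enters row 1 and ejects 1. So w(2) = 1. P is now [[8]].
Step i=1: Q has 1 at row 1, column 1; remove that cell from P, ejecting 8. So w(1) = 8. P is now [].

So w = 8 1 4 6 3 7 2 5.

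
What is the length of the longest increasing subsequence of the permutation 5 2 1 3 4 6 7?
5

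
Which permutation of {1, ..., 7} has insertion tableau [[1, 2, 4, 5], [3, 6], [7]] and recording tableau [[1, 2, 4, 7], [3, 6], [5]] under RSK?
Reverse the RSK construction: for i from n down to 1, find the cell of Q containing i, remove the entry at that cell from P, and reverse-bump it up through P; the value ejected from row 1 is w(i).

Step i=7: Q has 7 at row 1, column 4; remove that cell from P, ejecting 5. So w(7) = 5. P is now [[1, 2, 4], [3, 6], [7]].
Step i=6: Q has 6 at row 2, column 2; remove 6 from row 2 of P and reverse-bump: 6 enters row 1 and ejects 4. So w(6) = 4. P is now [[1, 2, 6], [3], [7]].
Step i=5: Q has 5 at row 3, column 1; remove 7 from row 3 of P and reverse-bump: 7 enters row 2 and ejects 3; 3 enters row 1 and ejects 2. So w(5) = 2. P is now [[1, 3, 6], [7]].
Step i=4: Q has 4 at row 1, column 3; remove that cell from P, ejecting 6. So w(4) = 6. P is now [[1, 3], [7]].
Step i=3: Q has 3 at row 2, column 1; remove 7 from row 2 of P and reverse-bump: 7 enters row 1 and ejects 3. So w(3) = 3. P is now [[1, 7]].
Step i=2: Q has 2 at row 1, column 2; remove that cell from P, ejecting 7. So w(2) = 7. P is now [[1]].
Step i=1: Q has 1 at row 1, column 1; remove that cell from P, ejecting 1. So w(1) = 1. P is now [].

So w = 1 7 3 6 2 4 5.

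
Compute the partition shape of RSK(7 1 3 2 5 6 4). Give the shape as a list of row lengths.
Row-insert each entry into an empty tableau.

After inserting 7: P = [[7]].
After inserting 1: P = [[1], [7]].
After inserting 3: P = [[1, 3], [7]].
After inserting 2: P = [[1, 2], [3], [7]].
After inserting 5: P = [[1, 2, 5], [3], [7]].
After inserting 6: P = [[1, 2, 5, 6], [3], [7]].
After inserting 4: P = [[1, 2, 4, 6], [3, 5], [7]].

The final insertion tableau P = [[1, 2, 4, 6], [3, 5], [7]] has shape [4, 2, 1].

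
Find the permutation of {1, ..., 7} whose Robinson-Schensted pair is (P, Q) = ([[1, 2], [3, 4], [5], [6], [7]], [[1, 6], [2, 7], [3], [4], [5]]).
Reverse the RSK construction: for i from n down to 1, find the cell of Q containing i, remove the entry at that cell from P, and reverse-bump it up through P; the value ejected from row 1 is w(i).

Step i=7: Q has 7 at row 2, column 2; remove 4 from row 2 of P and reverse-bump: 4 enters row 1 and ejects 2. So w(7) = 2. P is now [[1, 4], [3], [5], [6], [7]].
Step i=6: Q has 6 at row 1, column 2; remove that cell from P, ejecting 4. So w(6) = 4. P is now [[1], [3], [5], [6], [7]].
Step i=5: Q has 5 at row 5, column 1; remove 7 from row 5 of P and reverse-bump: 7 enters row 4 and ejects 6; 6 enters row 3 and ejects 5; 5 enters row 2 and ejects 3; 3 enters row 1 and ejects 1. So w(5) = 1. P is now [[3], [5], [6], [7]].
Step i=4: Q has 4 at row 4, column 1; remove 7 from row 4 of P and reverse-bump: 7 enters row 3 and ejects 6; 6 enters row 2 and ejects 5; 5 enters row 1 and ejects 3. So w(4) = 3. P is now [[5], [6], [7]].
Step i=3: Q has 3 at row 3, column 1; remove 7 from row 3 of P and reverse-bump: 7 enters row 2 and ejects 6; 6 enters row 1 and ejects 5. So w(3) = 5. P is now [[6], [7]].
Step i=2: Q has 2 at row 2, column 1; remove 7 from row 2 of P and reverse-bump: 7 enters row 1 and ejects 6. So w(2) = 6. P is now [[7]].
Step i=1: Q has 1 at row 1, column 1; remove that cell from P, ejecting 7. So w(1) = 7. P is now [].

So w = 7 6 5 3 1 4 2.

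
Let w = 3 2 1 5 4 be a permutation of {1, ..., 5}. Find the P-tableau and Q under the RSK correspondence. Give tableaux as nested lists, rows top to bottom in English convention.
Insert each entry of the permutation into P by Schensted row insertion, recording in Q the position of each new cell.

Insert 3: appended to row 1. P = [[3]].
Insert 2: 2 bumps 3 from row 1; 3 starts row 2. P = [[2], [3]].
Insert 1: 1 bumps 2 from row 1; 2 bumps 3 from row 2; 3 starts row 3. P = [[1], [2], [3]].
Insert 5: appended to row 1. P = [[1, 5], [2], [3]].
Insert 4: 4 bumps 5 from row 1; 5 appends to row 2. P = [[1, 4], [2, 5], [3]].

So P = [[1, 4], [2, 5], [3]], Q = [[1, 4], [2, 5], [3]].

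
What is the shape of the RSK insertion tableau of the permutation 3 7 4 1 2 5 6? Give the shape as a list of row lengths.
RSK row insertion gives P = [[1, 2, 5, 6], [3, 4], [7]], which has shape [4, 2, 1].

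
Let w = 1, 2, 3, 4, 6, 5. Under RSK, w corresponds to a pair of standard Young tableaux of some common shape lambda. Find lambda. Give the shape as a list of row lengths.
[5, 1]

Row-insert each entry into an empty tableau.

After inserting 1: P = [[1]].
After inserting 2: P = [[1, 2]].
After inserting 3: P = [[1, 2, 3]].
After inserting 4: P = [[1, 2, 3, 4]].
After inserting 6: P = [[1, 2, 3, 4, 6]].
After inserting 5: P = [[1, 2, 3, 4, 5], [6]].

The final insertion tableau P = [[1, 2, 3, 4, 5], [6]] has shape [5, 1].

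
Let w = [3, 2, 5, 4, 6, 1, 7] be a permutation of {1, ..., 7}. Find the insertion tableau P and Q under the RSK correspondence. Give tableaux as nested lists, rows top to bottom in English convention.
P = [[1, 4, 6, 7], [2, 5], [3]], Q = [[1, 3, 5, 7], [2, 4], [6]]

Insert each entry of the permutation into P by Schensted row insertion, recording in Q the position of each new cell.

Insert 3: appended to row 1. P = [[3]], Q = [[1]].
Insert 2: 2 bumps 3 from row 1; 3 starts row 2. P = [[2], [3]], Q = [[1], [2]].
Insert 5: appended to row 1. P = [[2, 5], [3]], Q = [[1, 3], [2]].
Insert 4: 4 bumps 5 from row 1; 5 appends to row 2. P = [[2, 4], [3, 5]], Q = [[1, 3], [2, 4]].
Insert 6: appended to row 1. P = [[2, 4, 6], [3, 5]], Q = [[1, 3, 5], [2, 4]].
Insert 1: 1 bumps 2 from row 1; 2 bumps 3 from row 2; 3 starts row 3. P = [[1, 4, 6], [2, 5], [3]], Q = [[1, 3, 5], [2, 4], [6]].
Insert 7: appended to row 1. P = [[1, 4, 6, 7], [2, 5], [3]], Q = [[1, 3, 5, 7], [2, 4], [6]].

So P = [[1, 4, 6, 7], [2, 5], [3]], Q = [[1, 3, 5, 7], [2, 4], [6]].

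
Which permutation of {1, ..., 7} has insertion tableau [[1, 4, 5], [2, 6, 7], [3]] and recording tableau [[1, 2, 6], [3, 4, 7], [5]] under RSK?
Reverse the RSK construction: for i from n down to 1, find the cell of Q containing i, remove the entry at that cell from P, and reverse-bump it up through P; the value ejected from row 1 is w(i).

Step i=7: Q has 7 at row 2, column 3; remove 7 from row 2 of P and reverse-bump: 7 enters row 1 and ejects 5. So w(7) = 5. P is now [[1, 4, 7], [2, 6], [3]].
Step i=6: Q has 6 at row 1, column 3; remove that cell from P, ejecting 7. So w(6) = 7. P is now [[1, 4], [2, 6], [3]].
Step i=5: Q has 5 at row 3, column 1; remove 3 from row 3 of P and reverse-bump: 3 enters row 2 and ejects 2; 2 enters row 1 and ejects 1. So w(5) = 1. P is now [[2, 4], [3, 6]].
Step i=4: Q has 4 at row 2, column 2; remove 6 from row 2 of P and reverse-bump: 6 enters row 1 and ejects 4. So w(4) = 4. P is now [[2, 6], [3]].
Step i=3: Q has 3 at row 2, column 1; remove 3 from row 2 of P and reverse-bump: 3 enters row 1 and ejects 2. So w(3) = 2. P is now [[3, 6]].
Step i=2: Q has 2 at row 1, column 2; remove that cell from P, ejecting 6. So w(2) = 6. P is now [[3]].
Step i=1: Q has 1 at row 1, column 1; remove that cell from P, ejecting 3. So w(1) = 3. P is now [].

So w = 3 6 2 4 1 7 5.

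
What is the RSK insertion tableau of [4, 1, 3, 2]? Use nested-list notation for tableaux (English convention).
Insert 4: appended to row 1. P = [[4]].
Insert 1: 1 bumps 4 from row 1; 4 starts row 2. P = [[1], [4]].
Insert 3: appended to row 1. P = [[1, 3], [4]].
Insert 2: 2 bumps 3 from row 1; 3 bumps 4 from row 2; 4 starts row 3. P = [[1, 2], [3], [4]].

So P = [[1, 2], [3], [4]].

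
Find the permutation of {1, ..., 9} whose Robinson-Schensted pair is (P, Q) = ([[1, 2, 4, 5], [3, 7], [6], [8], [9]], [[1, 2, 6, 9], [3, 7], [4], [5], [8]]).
1 9 8 6 3 7 4 2 5

Reverse the RSK construction: for i from n down to 1, find the cell of Q containing i, remove the entry at that cell from P, and reverse-bump it up through P; the value ejected from row 1 is w(i).

Step i=9: Q has 9 at row 1, column 4; remove that cell from P, ejecting 5. So w(9) = 5. P is now [[1, 2, 4], [3, 7], [6], [8], [9]].
Step i=8: Q has 8 at row 5, column 1; remove 9 from row 5 of P and reverse-bump: 9 enters row 4 and ejects 8; 8 enters row 3 and ejects 6; 6 enters row 2 and ejects 3; 3 enters row 1 and ejects 2. So w(8) = 2. P is now [[1, 3, 4], [6, 7], [8], [9]].
Step i=7: Q has 7 at row 2, column 2; remove 7 from row 2 of P and reverse-bump: 7 enters row 1 and ejects 4. So w(7) = 4. P is now [[1, 3, 7], [6], [8], [9]].
Step i=6: Q has 6 at row 1, column 3; remove that cell from P, ejecting 7. So w(6) = 7. P is now [[1, 3], [6], [8], [9]].
Step i=5: Q has 5 at row 4, column 1; remove 9 from row 4 of P and reverse-bump: 9 enters row 3 and ejects 8; 8 enters row 2 and ejects 6; 6 enters row 1 and ejects 3. So w(5) = 3. P is now [[1, 6], [8], [9]].
Step i=4: Q has 4 at row 3, column 1; remove 9 from row 3 of P and reverse-bump: 9 enters row 2 and ejects 8; 8 enters row 1 and ejects 6. So w(4) = 6. P is now [[1, 8], [9]].
Step i=3: Q has 3 at row 2, column 1; remove 9 from row 2 of P and reverse-bump: 9 enters row 1 and ejects 8. So w(3) = 8. P is now [[1, 9]].
Step i=2: Q has 2 at row 1, column 2; remove that cell from P, ejecting 9. So w(2) = 9. P is now [[1]].
Step i=1: Q has 1 at row 1, column 1; remove that cell from P, ejecting 1. So w(1) = 1. P is now [].

So w = 1 9 8 6 3 7 4 2 5.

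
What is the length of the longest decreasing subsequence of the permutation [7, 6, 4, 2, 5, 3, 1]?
5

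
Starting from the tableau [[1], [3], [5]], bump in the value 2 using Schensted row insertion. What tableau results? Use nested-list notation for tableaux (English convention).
2 is larger than every entry of row 1, so it is appended to row 1. The new tableau is [[1, 2], [3], [5]].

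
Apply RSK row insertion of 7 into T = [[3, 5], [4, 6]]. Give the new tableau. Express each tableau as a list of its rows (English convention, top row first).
7 is larger than every entry of row 1, so it is appended to row 1. The new tableau is [[3, 5, 7], [4, 6]].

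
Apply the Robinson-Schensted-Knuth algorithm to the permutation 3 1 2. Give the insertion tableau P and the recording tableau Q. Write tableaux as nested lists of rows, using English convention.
P = [[1, 2], [3]], Q = [[1, 3], [2]]

Insert each entry of the permutation into P by Schensted row insertion, recording in Q the position of each new cell.

After inserting 3: P = [[3]].
After inserting 1: P = [[1], [3]].
After inserting 2: P = [[1, 2], [3]].

So P = [[1, 2], [3]], Q = [[1, 3], [2]].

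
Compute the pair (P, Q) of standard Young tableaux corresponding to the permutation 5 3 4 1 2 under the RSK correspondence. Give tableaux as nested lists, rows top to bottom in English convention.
P = [[1, 2], [3, 4], [5]], Q = [[1, 3], [2, 5], [4]]

Insert each entry of the permutation into P by Schensted row insertion, recording in Q the position of each new cell.

Insert 5: appended to row 1. P = [[5]].
Insert 3: 3 bumps 5 from row 1; 5 starts row 2. P = [[3], [5]].
Insert 4: appended to row 1. P = [[3, 4], [5]].
Insert 1: 1 bumps 3 from row 1; 3 bumps 5 from row 2; 5 starts row 3. P = [[1, 4], [3], [5]].
Insert 2: 2 bumps 4 from row 1; 4 appends to row 2. P = [[1, 2], [3, 4], [5]].

So P = [[1, 2], [3, 4], [5]], Q = [[1, 3], [2, 5], [4]].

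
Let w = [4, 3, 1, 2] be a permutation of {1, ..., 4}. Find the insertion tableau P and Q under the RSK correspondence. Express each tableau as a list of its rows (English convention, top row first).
Insert each entry of the permutation into P by Schensted row insertion, recording in Q the position of each new cell.

Insert 4: appended to row 1. P = [[4]].
Insert 3: 3 bumps 4 from row 1; 4 starts row 2. P = [[3], [4]].
Insert 1: 1 bumps 3 from row 1; 3 bumps 4 from row 2; 4 starts row 3. P = [[1], [3], [4]].
Insert 2: appended to row 1. P = [[1, 2], [3], [4]].

So P = [[1, 2], [3], [4]], Q = [[1, 4], [2], [3]].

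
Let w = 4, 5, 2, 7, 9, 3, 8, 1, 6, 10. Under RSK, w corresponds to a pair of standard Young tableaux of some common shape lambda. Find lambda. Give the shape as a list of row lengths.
RSK row insertion gives P = [[1, 3, 6, 8, 10], [2, 5, 7], [4, 9]], which has shape [5, 3, 2].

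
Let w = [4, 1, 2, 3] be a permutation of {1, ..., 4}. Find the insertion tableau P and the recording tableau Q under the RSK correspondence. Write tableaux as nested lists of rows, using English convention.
Insert each entry of the permutation into P by Schensted row insertion, recording in Q the position of each new cell.

After inserting 4: P = [[4]].
After inserting 1: P = [[1], [4]].
After inserting 2: P = [[1, 2], [4]].
After inserting 3: P = [[1, 2, 3], [4]].

So P = [[1, 2, 3], [4]], Q = [[1, 3, 4], [2]].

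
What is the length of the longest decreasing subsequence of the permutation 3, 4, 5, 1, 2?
2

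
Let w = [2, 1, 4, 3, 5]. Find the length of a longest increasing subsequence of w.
3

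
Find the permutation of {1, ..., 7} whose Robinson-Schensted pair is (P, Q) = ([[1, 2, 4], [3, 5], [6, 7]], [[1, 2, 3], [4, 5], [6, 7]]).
1 6 7 3 5 2 4

Reverse the RSK construction: for i from n down to 1, find the cell of Q containing i, remove the entry at that cell from P, and reverse-bump it up through P; the value ejected from row 1 is w(i).

Step i=7: Q has 7 at row 3, column 2; remove 7 from row 3 of P and reverse-bump: 7 enters row 2 and ejects 5; 5 enters row 1 and ejects 4. So w(7) = 4. P is now [[1, 2, 5], [3, 7], [6]].
Step i=6: Q has 6 at row 3, column 1; remove 6 from row 3 of P and reverse-bump: 6 enters row 2 and ejects 3; 3 enters row 1 and ejects 2. So w(6) = 2. P is now [[1, 3, 5], [6, 7]].
Step i=5: Q has 5 at row 2, column 2; remove 7 from row 2 of P and reverse-bump: 7 enters row 1 and ejects 5. So w(5) = 5. P is now [[1, 3, 7], [6]].
Step i=4: Q has 4 at row 2, column 1; remove 6 from row 2 of P and reverse-bump: 6 enters row 1 and ejects 3. So w(4) = 3. P is now [[1, 6, 7]].
Step i=3: Q has 3 at row 1, column 3; remove that cell from P, ejecting 7. So w(3) = 7. P is now [[1, 6]].
Step i=2: Q has 2 at row 1, column 2; remove that cell from P, ejecting 6. So w(2) = 6. P is now [[1]].
Step i=1: Q has 1 at row 1, column 1; remove that cell from P, ejecting 1. So w(1) = 1. P is now [].

So w = 1 6 7 3 5 2 4.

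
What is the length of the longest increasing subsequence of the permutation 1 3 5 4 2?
3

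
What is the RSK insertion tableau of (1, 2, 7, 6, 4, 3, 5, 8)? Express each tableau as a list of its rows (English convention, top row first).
Insert 1: appended to row 1. P = [[1]].
Insert 2: appended to row 1. P = [[1, 2]].
Insert 7: appended to row 1. P = [[1, 2, 7]].
Insert 6: 6 bumps 7 from row 1; 7 starts row 2. P = [[1, 2, 6], [7]].
Insert 4: 4 bumps 6 from row 1; 6 bumps 7 from row 2; 7 starts row 3. P = [[1, 2, 4], [6], [7]].
Insert 3: 3 bumps 4 from row 1; 4 bumps 6 from row 2; 6 bumps 7 from row 3; 7 starts row 4. P = [[1, 2, 3], [4], [6], [7]].
Insert 5: appended to row 1. P = [[1, 2, 3, 5], [4], [6], [7]].
Insert 8: appended to row 1. P = [[1, 2, 3, 5, 8], [4], [6], [7]].

So P = [[1, 2, 3, 5, 8], [4], [6], [7]].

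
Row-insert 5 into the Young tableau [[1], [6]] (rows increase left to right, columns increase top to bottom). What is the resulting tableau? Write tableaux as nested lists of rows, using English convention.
5 is larger than every entry of row 1, so it is appended to row 1. The new tableau is [[1, 5], [6]].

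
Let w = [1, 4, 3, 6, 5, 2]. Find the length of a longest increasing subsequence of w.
3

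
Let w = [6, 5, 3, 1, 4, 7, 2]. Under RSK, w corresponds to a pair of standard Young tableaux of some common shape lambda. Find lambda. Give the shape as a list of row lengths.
[3, 2, 1, 1]

Row-insert each entry into an empty tableau.

After inserting 6: P = [[6]].
After inserting 5: P = [[5], [6]].
After inserting 3: P = [[3], [5], [6]].
After inserting 1: P = [[1], [3], [5], [6]].
After inserting 4: P = [[1, 4], [3], [5], [6]].
After inserting 7: P = [[1, 4, 7], [3], [5], [6]].
After inserting 2: P = [[1, 2, 7], [3, 4], [5], [6]].

The final insertion tableau P = [[1, 2, 7], [3, 4], [5], [6]] has shape [3, 2, 1, 1].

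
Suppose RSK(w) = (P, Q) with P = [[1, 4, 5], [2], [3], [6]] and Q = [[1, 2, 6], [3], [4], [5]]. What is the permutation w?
3 6 4 2 1 5

Reverse RSK: for i = n, n-1, ..., 1, locate i in Q, remove the corresponding corner cell from P, and reverse-bump its entry up through P; the value ejected from row 1 is w(i).

So w = 3 6 4 2 1 5.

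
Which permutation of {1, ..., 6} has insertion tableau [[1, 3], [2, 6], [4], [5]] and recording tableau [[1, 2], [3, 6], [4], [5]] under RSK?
Reverse the RSK construction: for i from n down to 1, find the cell of Q containing i, remove the entry at that cell from P, and reverse-bump it up through P; the value ejected from row 1 is w(i).

Step i=6: Q has 6 at row 2, column 2; remove 6 from row 2 of P and reverse-bump: 6 enters row 1 and ejects 3. So w(6) = 3. P is now [[1, 6], [2], [4], [5]].
Step i=5: Q has 5 at row 4, column 1; remove 5 from row 4 of P and reverse-bump: 5 enters row 3 and ejects 4; 4 enters row 2 and ejects 2; 2 enters row 1 and ejects 1. So w(5) = 1. P is now [[2, 6], [4], [5]].
Step i=4: Q has 4 at row 3, column 1; remove 5 from row 3 of P and reverse-bump: 5 enters row 2 and ejects 4; 4 enters row 1 and ejects 2. So w(4) = 2. P is now [[4, 6], [5]].
Step i=3: Q has 3 at row 2, column 1; remove 5 from row 2 of P and reverse-bump: 5 enters row 1 and ejects 4. So w(3) = 4. P is now [[5, 6]].
Step i=2: Q has 2 at row 1, column 2; remove that cell from P, ejecting 6. So w(2) = 6. P is now [[5]].
Step i=1: Q has 1 at row 1, column 1; remove that cell from P, ejecting 5. So w(1) = 5. P is now [].

So w = 5 6 4 2 1 3.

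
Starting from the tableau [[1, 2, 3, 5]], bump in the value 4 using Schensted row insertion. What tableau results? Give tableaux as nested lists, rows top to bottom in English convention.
[[1, 2, 3, 4], [5]]

In row 1, 4 replaces 5 (the leftmost entry greater than 4); 5 is bumped to row 2. 5 starts a new row 2. The new tableau is [[1, 2, 3, 4], [5]].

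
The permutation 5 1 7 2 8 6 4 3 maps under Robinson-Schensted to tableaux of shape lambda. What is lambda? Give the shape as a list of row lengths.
Row-insert each entry into an empty tableau.

After inserting 5: P = [[5]].
After inserting 1: P = [[1], [5]].
After inserting 7: P = [[1, 7], [5]].
After inserting 2: P = [[1, 2], [5, 7]].
After inserting 8: P = [[1, 2, 8], [5, 7]].
After inserting 6: P = [[1, 2, 6], [5, 7, 8]].
After inserting 4: P = [[1, 2, 4], [5, 6, 8], [7]].
After inserting 3: P = [[1, 2, 3], [4, 6, 8], [5], [7]].

The final insertion tableau P = [[1, 2, 3], [4, 6, 8], [5], [7]] has shape [3, 3, 1, 1].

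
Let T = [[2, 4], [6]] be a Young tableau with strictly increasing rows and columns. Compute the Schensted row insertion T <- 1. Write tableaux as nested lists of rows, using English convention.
[[1, 4], [2], [6]]

In row 1, 1 replaces 2 (the leftmost entry greater than 1); 2 is bumped to row 2. In row 2, 2 replaces 6 (the leftmost entry greater than 2); 6 is bumped to row 3. 6 starts a new row 3. The new tableau is [[1, 4], [2], [6]].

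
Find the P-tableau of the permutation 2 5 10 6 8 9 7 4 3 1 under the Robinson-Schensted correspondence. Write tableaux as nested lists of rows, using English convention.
Insert 2: appended to row 1. P = [[2]].
Insert 5: appended to row 1. P = [[2, 5]].
Insert 10: appended to row 1. P = [[2, 5, 10]].
Insert 6: 6 bumps 10 from row 1; 10 starts row 2. P = [[2, 5, 6], [10]].
Insert 8: appended to row 1. P = [[2, 5, 6, 8], [10]].
Insert 9: appended to row 1. P = [[2, 5, 6, 8, 9], [10]].
Insert 7: 7 bumps 8 from row 1; 8 bumps 10 from row 2; 10 starts row 3. P = [[2, 5, 6, 7, 9], [8], [10]].
Insert 4: 4 bumps 5 from row 1; 5 bumps 8 from row 2; 8 bumps 10 from row 3; 10 starts row 4. P = [[2, 4, 6, 7, 9], [5], [8], [10]].
Insert 3: 3 bumps 4 from row 1; 4 bumps 5 from row 2; 5 bumps 8 from row 3; 8 bumps 10 from row 4; 10 starts row 5. P = [[2, 3, 6, 7, 9], [4], [5], [8], [10]].
Insert 1: 1 bumps 2 from row 1; 2 bumps 4 from row 2; 4 bumps 5 from row 3; 5 bumps 8 from row 4; 8 bumps 10 from row 5; 10 starts row 6. P = [[1, 3, 6, 7, 9], [2], [4], [5], [8], [10]].

So P = [[1, 3, 6, 7, 9], [2], [4], [5], [8], [10]].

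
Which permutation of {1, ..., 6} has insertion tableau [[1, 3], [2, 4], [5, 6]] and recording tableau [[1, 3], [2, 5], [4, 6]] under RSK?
5 2 6 1 4 3

Reverse the RSK construction: for i from n down to 1, find the cell of Q containing i, remove the entry at that cell from P, and reverse-bump it up through P; the value ejected from row 1 is w(i).

Step i=6: Q has 6 at row 3, column 2; remove 6 from row 3 of P and reverse-bump: 6 enters row 2 and ejects 4; 4 enters row 1 and ejects 3. So w(6) = 3. P is now [[1, 4], [2, 6], [5]].
Step i=5: Q has 5 at row 2, column 2; remove 6 from row 2 of P and reverse-bump: 6 enters row 1 and ejects 4. So w(5) = 4. P is now [[1, 6], [2], [5]].
Step i=4: Q has 4 at row 3, column 1; remove 5 from row 3 of P and reverse-bump: 5 enters row 2 and ejects 2; 2 enters row 1 and ejects 1. So w(4) = 1. P is now [[2, 6], [5]].
Step i=3: Q has 3 at row 1, column 2; remove that cell from P, ejecting 6. So w(3) = 6. P is now [[2], [5]].
Step i=2: Q has 2 at row 2, column 1; remove 5 from row 2 of P and reverse-bump: 5 enters row 1 and ejects 2. So w(2) = 2. P is now [[5]].
Step i=1: Q has 1 at row 1, column 1; remove that cell from P, ejecting 5. So w(1) = 5. P is now [].

So w = 5 2 6 1 4 3.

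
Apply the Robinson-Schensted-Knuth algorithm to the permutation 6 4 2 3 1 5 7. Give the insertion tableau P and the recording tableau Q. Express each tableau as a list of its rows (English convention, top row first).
Insert each entry of the permutation into P by Schensted row insertion, recording in Q the position of each new cell.

After inserting 6: P = [[6]].
After inserting 4: P = [[4], [6]].
After inserting 2: P = [[2], [4], [6]].
After inserting 3: P = [[2, 3], [4], [6]].
After inserting 1: P = [[1, 3], [2], [4], [6]].
After inserting 5: P = [[1, 3, 5], [2], [4], [6]].
After inserting 7: P = [[1, 3, 5, 7], [2], [4], [6]].

So P = [[1, 3, 5, 7], [2], [4], [6]], Q = [[1, 4, 6, 7], [2], [3], [5]].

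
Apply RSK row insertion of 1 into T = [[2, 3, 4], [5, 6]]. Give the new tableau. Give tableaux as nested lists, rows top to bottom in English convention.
[[1, 3, 4], [2, 6], [5]]

In row 1, 1 replaces 2 (the leftmost entry greater than 1); 2 is bumped to row 2. In row 2, 2 replaces 5 (the leftmost entry greater than 2); 5 is bumped to row 3. 5 starts a new row 3. The new tableau is [[1, 3, 4], [2, 6], [5]].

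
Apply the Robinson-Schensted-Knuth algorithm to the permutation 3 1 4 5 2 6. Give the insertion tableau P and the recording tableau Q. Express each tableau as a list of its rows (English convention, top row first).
P = [[1, 2, 5, 6], [3, 4]], Q = [[1, 3, 4, 6], [2, 5]]

Insert each entry of the permutation into P by Schensted row insertion, recording in Q the position of each new cell.

Insert 3: appended to row 1. P = [[3]], Q = [[1]].
Insert 1: 1 bumps 3 from row 1; 3 starts row 2. P = [[1], [3]], Q = [[1], [2]].
Insert 4: appended to row 1. P = [[1, 4], [3]], Q = [[1, 3], [2]].
Insert 5: appended to row 1. P = [[1, 4, 5], [3]], Q = [[1, 3, 4], [2]].
Insert 2: 2 bumps 4 from row 1; 4 appends to row 2. P = [[1, 2, 5], [3, 4]], Q = [[1, 3, 4], [2, 5]].
Insert 6: appended to row 1. P = [[1, 2, 5, 6], [3, 4]], Q = [[1, 3, 4, 6], [2, 5]].

So P = [[1, 2, 5, 6], [3, 4]], Q = [[1, 3, 4, 6], [2, 5]].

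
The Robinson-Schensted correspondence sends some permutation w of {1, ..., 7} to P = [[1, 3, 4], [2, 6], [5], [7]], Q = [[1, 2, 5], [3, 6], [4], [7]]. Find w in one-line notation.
Reverse the RSK construction: for i from n down to 1, find the cell of Q containing i, remove the entry at that cell from P, and reverse-bump it up through P; the value ejected from row 1 is w(i).

Step i=7: Q has 7 at row 4, column 1; remove 7 from row 4 of P and reverse-bump: 7 enters row 3 and ejects 5; 5 enters row 2 and ejects 2; 2 enters row 1 and ejects 1. So w(7) = 1. P is now [[2, 3, 4], [5, 6], [7]].
Step i=6: Q has 6 at row 2, column 2; remove 6 from row 2 of P and reverse-bump: 6 enters row 1 and ejects 4. So w(6) = 4. P is now [[2, 3, 6], [5], [7]].
Step i=5: Q has 5 at row 1, column 3; remove that cell from P, ejecting 6. So w(5) = 6. P is now [[2, 3], [5], [7]].
Step i=4: Q has 4 at row 3, column 1; remove 7 from row 3 of P and reverse-bump: 7 enters row 2 and ejects 5; 5 enters row 1 and ejects 3. So w(4) = 3. P is now [[2, 5], [7]].
Step i=3: Q has 3 at row 2, column 1; remove 7 from row 2 of P and reverse-bump: 7 enters row 1 and ejects 5. So w(3) = 5. P is now [[2, 7]].
Step i=2: Q has 2 at row 1, column 2; remove that cell from P, ejecting 7. So w(2) = 7. P is now [[2]].
Step i=1: Q has 1 at row 1, column 1; remove that cell from P, ejecting 2. So w(1) = 2. P is now [].

So w = 2 7 5 3 6 4 1.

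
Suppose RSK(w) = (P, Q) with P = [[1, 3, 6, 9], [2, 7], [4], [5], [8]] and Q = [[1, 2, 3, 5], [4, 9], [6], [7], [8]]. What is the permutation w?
Reverse RSK: for i = n, n-1, ..., 1, locate i in Q, remove the corresponding corner cell from P, and reverse-bump its entry up through P; the value ejected from row 1 is w(i).

So w = 2 5 8 7 9 4 3 1 6.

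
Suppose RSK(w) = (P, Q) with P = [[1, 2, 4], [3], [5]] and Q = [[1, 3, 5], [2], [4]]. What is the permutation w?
5 1 3 2 4

Reverse RSK: for i = n, n-1, ..., 1, locate i in Q, remove the corresponding corner cell from P, and reverse-bump its entry up through P; the value ejected from row 1 is w(i).

So w = 5 1 3 2 4.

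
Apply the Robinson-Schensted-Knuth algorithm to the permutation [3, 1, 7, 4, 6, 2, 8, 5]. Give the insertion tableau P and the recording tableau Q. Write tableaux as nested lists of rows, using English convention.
P = [[1, 2, 5, 8], [3, 4, 6], [7]], Q = [[1, 3, 5, 7], [2, 4, 8], [6]]

Insert each entry of the permutation into P by Schensted row insertion, recording in Q the position of each new cell.

Insert 3: appended to row 1. P = [[3]].
Insert 1: 1 bumps 3 from row 1; 3 starts row 2. P = [[1], [3]].
Insert 7: appended to row 1. P = [[1, 7], [3]].
Insert 4: 4 bumps 7 from row 1; 7 appends to row 2. P = [[1, 4], [3, 7]].
Insert 6: appended to row 1. P = [[1, 4, 6], [3, 7]].
Insert 2: 2 bumps 4 from row 1; 4 bumps 7 from row 2; 7 starts row 3. P = [[1, 2, 6], [3, 4], [7]].
Insert 8: appended to row 1. P = [[1, 2, 6, 8], [3, 4], [7]].
Insert 5: 5 bumps 6 from row 1; 6 appends to row 2. P = [[1, 2, 5, 8], [3, 4, 6], [7]].

So P = [[1, 2, 5, 8], [3, 4, 6], [7]], Q = [[1, 3, 5, 7], [2, 4, 8], [6]].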